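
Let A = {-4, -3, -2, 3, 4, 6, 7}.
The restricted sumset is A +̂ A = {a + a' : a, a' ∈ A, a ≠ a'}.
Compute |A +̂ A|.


Restricted sumset: A +̂ A = {a + a' : a ∈ A, a' ∈ A, a ≠ a'}.
Equivalently, take A + A and drop any sum 2a that is achievable ONLY as a + a for a ∈ A (i.e. sums representable only with equal summands).
Enumerate pairs (a, a') with a < a' (symmetric, so each unordered pair gives one sum; this covers all a ≠ a'):
  -4 + -3 = -7
  -4 + -2 = -6
  -4 + 3 = -1
  -4 + 4 = 0
  -4 + 6 = 2
  -4 + 7 = 3
  -3 + -2 = -5
  -3 + 3 = 0
  -3 + 4 = 1
  -3 + 6 = 3
  -3 + 7 = 4
  -2 + 3 = 1
  -2 + 4 = 2
  -2 + 6 = 4
  -2 + 7 = 5
  3 + 4 = 7
  3 + 6 = 9
  3 + 7 = 10
  4 + 6 = 10
  4 + 7 = 11
  6 + 7 = 13
Collected distinct sums: {-7, -6, -5, -1, 0, 1, 2, 3, 4, 5, 7, 9, 10, 11, 13}
|A +̂ A| = 15
(Reference bound: |A +̂ A| ≥ 2|A| - 3 for |A| ≥ 2, with |A| = 7 giving ≥ 11.)

|A +̂ A| = 15


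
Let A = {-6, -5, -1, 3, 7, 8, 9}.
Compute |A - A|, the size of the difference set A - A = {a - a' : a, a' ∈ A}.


A - A = {a - a' : a, a' ∈ A}; |A| = 7.
Bounds: 2|A|-1 ≤ |A - A| ≤ |A|² - |A| + 1, i.e. 13 ≤ |A - A| ≤ 43.
Note: 0 ∈ A - A always (from a - a). The set is symmetric: if d ∈ A - A then -d ∈ A - A.
Enumerate nonzero differences d = a - a' with a > a' (then include -d):
Positive differences: {1, 2, 4, 5, 6, 8, 9, 10, 12, 13, 14, 15}
Full difference set: {0} ∪ (positive diffs) ∪ (negative diffs).
|A - A| = 1 + 2·12 = 25 (matches direct enumeration: 25).

|A - A| = 25


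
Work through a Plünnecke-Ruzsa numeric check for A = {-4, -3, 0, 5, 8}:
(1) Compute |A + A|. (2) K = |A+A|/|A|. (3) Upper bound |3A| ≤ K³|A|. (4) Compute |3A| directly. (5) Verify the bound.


|A| = 5.
Step 1: Compute A + A by enumerating all 25 pairs.
A + A = {-8, -7, -6, -4, -3, 0, 1, 2, 4, 5, 8, 10, 13, 16}, so |A + A| = 14.
Step 2: Doubling constant K = |A + A|/|A| = 14/5 = 14/5 ≈ 2.8000.
Step 3: Plünnecke-Ruzsa gives |3A| ≤ K³·|A| = (2.8000)³ · 5 ≈ 109.7600.
Step 4: Compute 3A = A + A + A directly by enumerating all triples (a,b,c) ∈ A³; |3A| = 28.
Step 5: Check 28 ≤ 109.7600? Yes ✓.

K = 14/5, Plünnecke-Ruzsa bound K³|A| ≈ 109.7600, |3A| = 28, inequality holds.


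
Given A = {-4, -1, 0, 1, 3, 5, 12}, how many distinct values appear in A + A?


A + A = {a + a' : a, a' ∈ A}; |A| = 7.
General bounds: 2|A| - 1 ≤ |A + A| ≤ |A|(|A|+1)/2, i.e. 13 ≤ |A + A| ≤ 28.
Lower bound 2|A|-1 is attained iff A is an arithmetic progression.
Enumerate sums a + a' for a ≤ a' (symmetric, so this suffices):
a = -4: -4+-4=-8, -4+-1=-5, -4+0=-4, -4+1=-3, -4+3=-1, -4+5=1, -4+12=8
a = -1: -1+-1=-2, -1+0=-1, -1+1=0, -1+3=2, -1+5=4, -1+12=11
a = 0: 0+0=0, 0+1=1, 0+3=3, 0+5=5, 0+12=12
a = 1: 1+1=2, 1+3=4, 1+5=6, 1+12=13
a = 3: 3+3=6, 3+5=8, 3+12=15
a = 5: 5+5=10, 5+12=17
a = 12: 12+12=24
Distinct sums: {-8, -5, -4, -3, -2, -1, 0, 1, 2, 3, 4, 5, 6, 8, 10, 11, 12, 13, 15, 17, 24}
|A + A| = 21

|A + A| = 21


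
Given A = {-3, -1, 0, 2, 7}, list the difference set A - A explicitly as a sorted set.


A - A = {a - a' : a, a' ∈ A}.
Compute a - a' for each ordered pair (a, a'):
a = -3: -3--3=0, -3--1=-2, -3-0=-3, -3-2=-5, -3-7=-10
a = -1: -1--3=2, -1--1=0, -1-0=-1, -1-2=-3, -1-7=-8
a = 0: 0--3=3, 0--1=1, 0-0=0, 0-2=-2, 0-7=-7
a = 2: 2--3=5, 2--1=3, 2-0=2, 2-2=0, 2-7=-5
a = 7: 7--3=10, 7--1=8, 7-0=7, 7-2=5, 7-7=0
Collecting distinct values (and noting 0 appears from a-a):
A - A = {-10, -8, -7, -5, -3, -2, -1, 0, 1, 2, 3, 5, 7, 8, 10}
|A - A| = 15

A - A = {-10, -8, -7, -5, -3, -2, -1, 0, 1, 2, 3, 5, 7, 8, 10}


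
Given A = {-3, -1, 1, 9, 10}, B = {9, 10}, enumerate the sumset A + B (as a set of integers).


A + B = {a + b : a ∈ A, b ∈ B}.
Enumerate all |A|·|B| = 5·2 = 10 pairs (a, b) and collect distinct sums.
a = -3: -3+9=6, -3+10=7
a = -1: -1+9=8, -1+10=9
a = 1: 1+9=10, 1+10=11
a = 9: 9+9=18, 9+10=19
a = 10: 10+9=19, 10+10=20
Collecting distinct sums: A + B = {6, 7, 8, 9, 10, 11, 18, 19, 20}
|A + B| = 9

A + B = {6, 7, 8, 9, 10, 11, 18, 19, 20}


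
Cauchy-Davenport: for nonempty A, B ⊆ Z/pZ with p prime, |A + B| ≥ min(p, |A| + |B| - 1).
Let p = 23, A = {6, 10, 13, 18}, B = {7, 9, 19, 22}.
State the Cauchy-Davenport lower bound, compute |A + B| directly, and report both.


Cauchy-Davenport: |A + B| ≥ min(p, |A| + |B| - 1) for A, B nonempty in Z/pZ.
|A| = 4, |B| = 4, p = 23.
CD lower bound = min(23, 4 + 4 - 1) = min(23, 7) = 7.
Compute A + B mod 23 directly:
a = 6: 6+7=13, 6+9=15, 6+19=2, 6+22=5
a = 10: 10+7=17, 10+9=19, 10+19=6, 10+22=9
a = 13: 13+7=20, 13+9=22, 13+19=9, 13+22=12
a = 18: 18+7=2, 18+9=4, 18+19=14, 18+22=17
A + B = {2, 4, 5, 6, 9, 12, 13, 14, 15, 17, 19, 20, 22}, so |A + B| = 13.
Verify: 13 ≥ 7? Yes ✓.

CD lower bound = 7, actual |A + B| = 13.


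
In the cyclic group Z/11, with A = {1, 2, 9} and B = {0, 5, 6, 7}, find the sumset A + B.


Work in Z/11Z: reduce every sum a + b modulo 11.
Enumerate all 12 pairs:
a = 1: 1+0=1, 1+5=6, 1+6=7, 1+7=8
a = 2: 2+0=2, 2+5=7, 2+6=8, 2+7=9
a = 9: 9+0=9, 9+5=3, 9+6=4, 9+7=5
Distinct residues collected: {1, 2, 3, 4, 5, 6, 7, 8, 9}
|A + B| = 9 (out of 11 total residues).

A + B = {1, 2, 3, 4, 5, 6, 7, 8, 9}


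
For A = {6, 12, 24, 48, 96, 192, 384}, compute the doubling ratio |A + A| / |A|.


|A| = 7.
Compute A + A by enumerating all 49 pairs.
A + A = {12, 18, 24, 30, 36, 48, 54, 60, 72, 96, 102, 108, 120, 144, 192, 198, 204, 216, 240, 288, 384, 390, 396, 408, 432, 480, 576, 768}, so |A + A| = 28.
K = |A + A| / |A| = 28/7 = 4/1 ≈ 4.0000.
Reference: AP of size 7 gives K = 13/7 ≈ 1.8571; a fully generic set of size 7 gives K ≈ 4.0000.

|A| = 7, |A + A| = 28, K = 28/7 = 4/1.


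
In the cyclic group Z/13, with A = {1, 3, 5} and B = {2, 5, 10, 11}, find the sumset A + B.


Work in Z/13Z: reduce every sum a + b modulo 13.
Enumerate all 12 pairs:
a = 1: 1+2=3, 1+5=6, 1+10=11, 1+11=12
a = 3: 3+2=5, 3+5=8, 3+10=0, 3+11=1
a = 5: 5+2=7, 5+5=10, 5+10=2, 5+11=3
Distinct residues collected: {0, 1, 2, 3, 5, 6, 7, 8, 10, 11, 12}
|A + B| = 11 (out of 13 total residues).

A + B = {0, 1, 2, 3, 5, 6, 7, 8, 10, 11, 12}


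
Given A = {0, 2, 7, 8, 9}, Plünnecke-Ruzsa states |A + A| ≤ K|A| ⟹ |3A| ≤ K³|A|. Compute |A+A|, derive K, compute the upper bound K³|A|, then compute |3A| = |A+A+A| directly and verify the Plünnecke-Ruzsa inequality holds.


|A| = 5.
Step 1: Compute A + A by enumerating all 25 pairs.
A + A = {0, 2, 4, 7, 8, 9, 10, 11, 14, 15, 16, 17, 18}, so |A + A| = 13.
Step 2: Doubling constant K = |A + A|/|A| = 13/5 = 13/5 ≈ 2.6000.
Step 3: Plünnecke-Ruzsa gives |3A| ≤ K³·|A| = (2.6000)³ · 5 ≈ 87.8800.
Step 4: Compute 3A = A + A + A directly by enumerating all triples (a,b,c) ∈ A³; |3A| = 25.
Step 5: Check 25 ≤ 87.8800? Yes ✓.

K = 13/5, Plünnecke-Ruzsa bound K³|A| ≈ 87.8800, |3A| = 25, inequality holds.


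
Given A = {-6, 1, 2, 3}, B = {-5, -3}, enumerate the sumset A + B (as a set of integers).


A + B = {a + b : a ∈ A, b ∈ B}.
Enumerate all |A|·|B| = 4·2 = 8 pairs (a, b) and collect distinct sums.
a = -6: -6+-5=-11, -6+-3=-9
a = 1: 1+-5=-4, 1+-3=-2
a = 2: 2+-5=-3, 2+-3=-1
a = 3: 3+-5=-2, 3+-3=0
Collecting distinct sums: A + B = {-11, -9, -4, -3, -2, -1, 0}
|A + B| = 7

A + B = {-11, -9, -4, -3, -2, -1, 0}


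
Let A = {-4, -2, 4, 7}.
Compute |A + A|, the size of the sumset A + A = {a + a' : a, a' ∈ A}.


A + A = {a + a' : a, a' ∈ A}; |A| = 4.
General bounds: 2|A| - 1 ≤ |A + A| ≤ |A|(|A|+1)/2, i.e. 7 ≤ |A + A| ≤ 10.
Lower bound 2|A|-1 is attained iff A is an arithmetic progression.
Enumerate sums a + a' for a ≤ a' (symmetric, so this suffices):
a = -4: -4+-4=-8, -4+-2=-6, -4+4=0, -4+7=3
a = -2: -2+-2=-4, -2+4=2, -2+7=5
a = 4: 4+4=8, 4+7=11
a = 7: 7+7=14
Distinct sums: {-8, -6, -4, 0, 2, 3, 5, 8, 11, 14}
|A + A| = 10

|A + A| = 10


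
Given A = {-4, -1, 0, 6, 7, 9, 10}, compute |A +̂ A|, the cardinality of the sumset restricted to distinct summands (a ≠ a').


Restricted sumset: A +̂ A = {a + a' : a ∈ A, a' ∈ A, a ≠ a'}.
Equivalently, take A + A and drop any sum 2a that is achievable ONLY as a + a for a ∈ A (i.e. sums representable only with equal summands).
Enumerate pairs (a, a') with a < a' (symmetric, so each unordered pair gives one sum; this covers all a ≠ a'):
  -4 + -1 = -5
  -4 + 0 = -4
  -4 + 6 = 2
  -4 + 7 = 3
  -4 + 9 = 5
  -4 + 10 = 6
  -1 + 0 = -1
  -1 + 6 = 5
  -1 + 7 = 6
  -1 + 9 = 8
  -1 + 10 = 9
  0 + 6 = 6
  0 + 7 = 7
  0 + 9 = 9
  0 + 10 = 10
  6 + 7 = 13
  6 + 9 = 15
  6 + 10 = 16
  7 + 9 = 16
  7 + 10 = 17
  9 + 10 = 19
Collected distinct sums: {-5, -4, -1, 2, 3, 5, 6, 7, 8, 9, 10, 13, 15, 16, 17, 19}
|A +̂ A| = 16
(Reference bound: |A +̂ A| ≥ 2|A| - 3 for |A| ≥ 2, with |A| = 7 giving ≥ 11.)

|A +̂ A| = 16


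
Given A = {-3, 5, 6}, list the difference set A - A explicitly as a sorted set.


A - A = {a - a' : a, a' ∈ A}.
Compute a - a' for each ordered pair (a, a'):
a = -3: -3--3=0, -3-5=-8, -3-6=-9
a = 5: 5--3=8, 5-5=0, 5-6=-1
a = 6: 6--3=9, 6-5=1, 6-6=0
Collecting distinct values (and noting 0 appears from a-a):
A - A = {-9, -8, -1, 0, 1, 8, 9}
|A - A| = 7

A - A = {-9, -8, -1, 0, 1, 8, 9}


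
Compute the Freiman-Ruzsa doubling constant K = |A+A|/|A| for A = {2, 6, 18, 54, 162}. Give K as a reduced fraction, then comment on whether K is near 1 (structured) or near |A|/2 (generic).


|A| = 5.
Compute A + A by enumerating all 25 pairs.
A + A = {4, 8, 12, 20, 24, 36, 56, 60, 72, 108, 164, 168, 180, 216, 324}, so |A + A| = 15.
K = |A + A| / |A| = 15/5 = 3/1 ≈ 3.0000.
Reference: AP of size 5 gives K = 9/5 ≈ 1.8000; a fully generic set of size 5 gives K ≈ 3.0000.

|A| = 5, |A + A| = 15, K = 15/5 = 3/1.


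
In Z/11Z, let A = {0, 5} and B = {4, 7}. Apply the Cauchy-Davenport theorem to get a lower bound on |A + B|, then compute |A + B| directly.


Cauchy-Davenport: |A + B| ≥ min(p, |A| + |B| - 1) for A, B nonempty in Z/pZ.
|A| = 2, |B| = 2, p = 11.
CD lower bound = min(11, 2 + 2 - 1) = min(11, 3) = 3.
Compute A + B mod 11 directly:
a = 0: 0+4=4, 0+7=7
a = 5: 5+4=9, 5+7=1
A + B = {1, 4, 7, 9}, so |A + B| = 4.
Verify: 4 ≥ 3? Yes ✓.

CD lower bound = 3, actual |A + B| = 4.


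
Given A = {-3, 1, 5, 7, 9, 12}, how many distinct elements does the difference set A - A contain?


A - A = {a - a' : a, a' ∈ A}; |A| = 6.
Bounds: 2|A|-1 ≤ |A - A| ≤ |A|² - |A| + 1, i.e. 11 ≤ |A - A| ≤ 31.
Note: 0 ∈ A - A always (from a - a). The set is symmetric: if d ∈ A - A then -d ∈ A - A.
Enumerate nonzero differences d = a - a' with a > a' (then include -d):
Positive differences: {2, 3, 4, 5, 6, 7, 8, 10, 11, 12, 15}
Full difference set: {0} ∪ (positive diffs) ∪ (negative diffs).
|A - A| = 1 + 2·11 = 23 (matches direct enumeration: 23).

|A - A| = 23


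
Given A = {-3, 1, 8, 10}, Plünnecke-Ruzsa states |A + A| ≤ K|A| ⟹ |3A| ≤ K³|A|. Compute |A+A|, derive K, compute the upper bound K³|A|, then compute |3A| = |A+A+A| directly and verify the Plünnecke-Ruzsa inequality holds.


|A| = 4.
Step 1: Compute A + A by enumerating all 16 pairs.
A + A = {-6, -2, 2, 5, 7, 9, 11, 16, 18, 20}, so |A + A| = 10.
Step 2: Doubling constant K = |A + A|/|A| = 10/4 = 10/4 ≈ 2.5000.
Step 3: Plünnecke-Ruzsa gives |3A| ≤ K³·|A| = (2.5000)³ · 4 ≈ 62.5000.
Step 4: Compute 3A = A + A + A directly by enumerating all triples (a,b,c) ∈ A³; |3A| = 19.
Step 5: Check 19 ≤ 62.5000? Yes ✓.

K = 10/4, Plünnecke-Ruzsa bound K³|A| ≈ 62.5000, |3A| = 19, inequality holds.


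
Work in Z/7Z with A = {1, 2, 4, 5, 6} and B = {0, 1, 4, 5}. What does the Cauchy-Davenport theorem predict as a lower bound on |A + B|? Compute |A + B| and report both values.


Cauchy-Davenport: |A + B| ≥ min(p, |A| + |B| - 1) for A, B nonempty in Z/pZ.
|A| = 5, |B| = 4, p = 7.
CD lower bound = min(7, 5 + 4 - 1) = min(7, 8) = 7.
Compute A + B mod 7 directly:
a = 1: 1+0=1, 1+1=2, 1+4=5, 1+5=6
a = 2: 2+0=2, 2+1=3, 2+4=6, 2+5=0
a = 4: 4+0=4, 4+1=5, 4+4=1, 4+5=2
a = 5: 5+0=5, 5+1=6, 5+4=2, 5+5=3
a = 6: 6+0=6, 6+1=0, 6+4=3, 6+5=4
A + B = {0, 1, 2, 3, 4, 5, 6}, so |A + B| = 7.
Verify: 7 ≥ 7? Yes ✓.

CD lower bound = 7, actual |A + B| = 7.


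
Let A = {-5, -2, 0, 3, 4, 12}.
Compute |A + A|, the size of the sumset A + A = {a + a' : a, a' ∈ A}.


A + A = {a + a' : a, a' ∈ A}; |A| = 6.
General bounds: 2|A| - 1 ≤ |A + A| ≤ |A|(|A|+1)/2, i.e. 11 ≤ |A + A| ≤ 21.
Lower bound 2|A|-1 is attained iff A is an arithmetic progression.
Enumerate sums a + a' for a ≤ a' (symmetric, so this suffices):
a = -5: -5+-5=-10, -5+-2=-7, -5+0=-5, -5+3=-2, -5+4=-1, -5+12=7
a = -2: -2+-2=-4, -2+0=-2, -2+3=1, -2+4=2, -2+12=10
a = 0: 0+0=0, 0+3=3, 0+4=4, 0+12=12
a = 3: 3+3=6, 3+4=7, 3+12=15
a = 4: 4+4=8, 4+12=16
a = 12: 12+12=24
Distinct sums: {-10, -7, -5, -4, -2, -1, 0, 1, 2, 3, 4, 6, 7, 8, 10, 12, 15, 16, 24}
|A + A| = 19

|A + A| = 19


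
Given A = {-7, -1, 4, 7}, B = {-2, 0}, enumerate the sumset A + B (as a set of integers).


A + B = {a + b : a ∈ A, b ∈ B}.
Enumerate all |A|·|B| = 4·2 = 8 pairs (a, b) and collect distinct sums.
a = -7: -7+-2=-9, -7+0=-7
a = -1: -1+-2=-3, -1+0=-1
a = 4: 4+-2=2, 4+0=4
a = 7: 7+-2=5, 7+0=7
Collecting distinct sums: A + B = {-9, -7, -3, -1, 2, 4, 5, 7}
|A + B| = 8

A + B = {-9, -7, -3, -1, 2, 4, 5, 7}


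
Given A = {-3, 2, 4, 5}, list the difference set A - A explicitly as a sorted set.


A - A = {a - a' : a, a' ∈ A}.
Compute a - a' for each ordered pair (a, a'):
a = -3: -3--3=0, -3-2=-5, -3-4=-7, -3-5=-8
a = 2: 2--3=5, 2-2=0, 2-4=-2, 2-5=-3
a = 4: 4--3=7, 4-2=2, 4-4=0, 4-5=-1
a = 5: 5--3=8, 5-2=3, 5-4=1, 5-5=0
Collecting distinct values (and noting 0 appears from a-a):
A - A = {-8, -7, -5, -3, -2, -1, 0, 1, 2, 3, 5, 7, 8}
|A - A| = 13

A - A = {-8, -7, -5, -3, -2, -1, 0, 1, 2, 3, 5, 7, 8}


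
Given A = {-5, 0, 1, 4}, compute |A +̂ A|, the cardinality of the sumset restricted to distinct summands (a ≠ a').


Restricted sumset: A +̂ A = {a + a' : a ∈ A, a' ∈ A, a ≠ a'}.
Equivalently, take A + A and drop any sum 2a that is achievable ONLY as a + a for a ∈ A (i.e. sums representable only with equal summands).
Enumerate pairs (a, a') with a < a' (symmetric, so each unordered pair gives one sum; this covers all a ≠ a'):
  -5 + 0 = -5
  -5 + 1 = -4
  -5 + 4 = -1
  0 + 1 = 1
  0 + 4 = 4
  1 + 4 = 5
Collected distinct sums: {-5, -4, -1, 1, 4, 5}
|A +̂ A| = 6
(Reference bound: |A +̂ A| ≥ 2|A| - 3 for |A| ≥ 2, with |A| = 4 giving ≥ 5.)

|A +̂ A| = 6


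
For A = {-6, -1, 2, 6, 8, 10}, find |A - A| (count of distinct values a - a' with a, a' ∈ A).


A - A = {a - a' : a, a' ∈ A}; |A| = 6.
Bounds: 2|A|-1 ≤ |A - A| ≤ |A|² - |A| + 1, i.e. 11 ≤ |A - A| ≤ 31.
Note: 0 ∈ A - A always (from a - a). The set is symmetric: if d ∈ A - A then -d ∈ A - A.
Enumerate nonzero differences d = a - a' with a > a' (then include -d):
Positive differences: {2, 3, 4, 5, 6, 7, 8, 9, 11, 12, 14, 16}
Full difference set: {0} ∪ (positive diffs) ∪ (negative diffs).
|A - A| = 1 + 2·12 = 25 (matches direct enumeration: 25).

|A - A| = 25


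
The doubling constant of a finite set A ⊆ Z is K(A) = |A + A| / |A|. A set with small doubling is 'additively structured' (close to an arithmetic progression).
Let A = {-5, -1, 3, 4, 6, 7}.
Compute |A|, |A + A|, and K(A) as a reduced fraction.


|A| = 6.
Compute A + A by enumerating all 36 pairs.
A + A = {-10, -6, -2, -1, 1, 2, 3, 5, 6, 7, 8, 9, 10, 11, 12, 13, 14}, so |A + A| = 17.
K = |A + A| / |A| = 17/6 (already in lowest terms) ≈ 2.8333.
Reference: AP of size 6 gives K = 11/6 ≈ 1.8333; a fully generic set of size 6 gives K ≈ 3.5000.

|A| = 6, |A + A| = 17, K = 17/6.


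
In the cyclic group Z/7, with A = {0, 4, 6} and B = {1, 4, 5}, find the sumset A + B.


Work in Z/7Z: reduce every sum a + b modulo 7.
Enumerate all 9 pairs:
a = 0: 0+1=1, 0+4=4, 0+5=5
a = 4: 4+1=5, 4+4=1, 4+5=2
a = 6: 6+1=0, 6+4=3, 6+5=4
Distinct residues collected: {0, 1, 2, 3, 4, 5}
|A + B| = 6 (out of 7 total residues).

A + B = {0, 1, 2, 3, 4, 5}


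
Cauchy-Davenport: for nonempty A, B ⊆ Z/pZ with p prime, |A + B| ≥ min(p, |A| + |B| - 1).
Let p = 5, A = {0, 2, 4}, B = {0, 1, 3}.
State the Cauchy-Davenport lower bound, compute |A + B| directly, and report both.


Cauchy-Davenport: |A + B| ≥ min(p, |A| + |B| - 1) for A, B nonempty in Z/pZ.
|A| = 3, |B| = 3, p = 5.
CD lower bound = min(5, 3 + 3 - 1) = min(5, 5) = 5.
Compute A + B mod 5 directly:
a = 0: 0+0=0, 0+1=1, 0+3=3
a = 2: 2+0=2, 2+1=3, 2+3=0
a = 4: 4+0=4, 4+1=0, 4+3=2
A + B = {0, 1, 2, 3, 4}, so |A + B| = 5.
Verify: 5 ≥ 5? Yes ✓.

CD lower bound = 5, actual |A + B| = 5.


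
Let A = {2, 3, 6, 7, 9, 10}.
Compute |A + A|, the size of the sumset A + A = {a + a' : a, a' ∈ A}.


A + A = {a + a' : a, a' ∈ A}; |A| = 6.
General bounds: 2|A| - 1 ≤ |A + A| ≤ |A|(|A|+1)/2, i.e. 11 ≤ |A + A| ≤ 21.
Lower bound 2|A|-1 is attained iff A is an arithmetic progression.
Enumerate sums a + a' for a ≤ a' (symmetric, so this suffices):
a = 2: 2+2=4, 2+3=5, 2+6=8, 2+7=9, 2+9=11, 2+10=12
a = 3: 3+3=6, 3+6=9, 3+7=10, 3+9=12, 3+10=13
a = 6: 6+6=12, 6+7=13, 6+9=15, 6+10=16
a = 7: 7+7=14, 7+9=16, 7+10=17
a = 9: 9+9=18, 9+10=19
a = 10: 10+10=20
Distinct sums: {4, 5, 6, 8, 9, 10, 11, 12, 13, 14, 15, 16, 17, 18, 19, 20}
|A + A| = 16

|A + A| = 16


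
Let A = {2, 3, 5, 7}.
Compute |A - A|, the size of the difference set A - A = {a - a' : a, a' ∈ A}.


A - A = {a - a' : a, a' ∈ A}; |A| = 4.
Bounds: 2|A|-1 ≤ |A - A| ≤ |A|² - |A| + 1, i.e. 7 ≤ |A - A| ≤ 13.
Note: 0 ∈ A - A always (from a - a). The set is symmetric: if d ∈ A - A then -d ∈ A - A.
Enumerate nonzero differences d = a - a' with a > a' (then include -d):
Positive differences: {1, 2, 3, 4, 5}
Full difference set: {0} ∪ (positive diffs) ∪ (negative diffs).
|A - A| = 1 + 2·5 = 11 (matches direct enumeration: 11).

|A - A| = 11


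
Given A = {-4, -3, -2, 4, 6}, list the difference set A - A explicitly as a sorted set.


A - A = {a - a' : a, a' ∈ A}.
Compute a - a' for each ordered pair (a, a'):
a = -4: -4--4=0, -4--3=-1, -4--2=-2, -4-4=-8, -4-6=-10
a = -3: -3--4=1, -3--3=0, -3--2=-1, -3-4=-7, -3-6=-9
a = -2: -2--4=2, -2--3=1, -2--2=0, -2-4=-6, -2-6=-8
a = 4: 4--4=8, 4--3=7, 4--2=6, 4-4=0, 4-6=-2
a = 6: 6--4=10, 6--3=9, 6--2=8, 6-4=2, 6-6=0
Collecting distinct values (and noting 0 appears from a-a):
A - A = {-10, -9, -8, -7, -6, -2, -1, 0, 1, 2, 6, 7, 8, 9, 10}
|A - A| = 15

A - A = {-10, -9, -8, -7, -6, -2, -1, 0, 1, 2, 6, 7, 8, 9, 10}


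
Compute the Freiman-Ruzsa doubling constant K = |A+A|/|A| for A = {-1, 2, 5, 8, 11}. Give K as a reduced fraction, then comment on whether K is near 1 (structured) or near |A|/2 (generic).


|A| = 5.
Compute A + A by enumerating all 25 pairs.
A + A = {-2, 1, 4, 7, 10, 13, 16, 19, 22}, so |A + A| = 9.
K = |A + A| / |A| = 9/5 (already in lowest terms) ≈ 1.8000.
Reference: AP of size 5 gives K = 9/5 ≈ 1.8000; a fully generic set of size 5 gives K ≈ 3.0000.

|A| = 5, |A + A| = 9, K = 9/5.


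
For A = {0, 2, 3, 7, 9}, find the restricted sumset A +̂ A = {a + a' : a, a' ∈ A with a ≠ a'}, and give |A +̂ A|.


Restricted sumset: A +̂ A = {a + a' : a ∈ A, a' ∈ A, a ≠ a'}.
Equivalently, take A + A and drop any sum 2a that is achievable ONLY as a + a for a ∈ A (i.e. sums representable only with equal summands).
Enumerate pairs (a, a') with a < a' (symmetric, so each unordered pair gives one sum; this covers all a ≠ a'):
  0 + 2 = 2
  0 + 3 = 3
  0 + 7 = 7
  0 + 9 = 9
  2 + 3 = 5
  2 + 7 = 9
  2 + 9 = 11
  3 + 7 = 10
  3 + 9 = 12
  7 + 9 = 16
Collected distinct sums: {2, 3, 5, 7, 9, 10, 11, 12, 16}
|A +̂ A| = 9
(Reference bound: |A +̂ A| ≥ 2|A| - 3 for |A| ≥ 2, with |A| = 5 giving ≥ 7.)

|A +̂ A| = 9


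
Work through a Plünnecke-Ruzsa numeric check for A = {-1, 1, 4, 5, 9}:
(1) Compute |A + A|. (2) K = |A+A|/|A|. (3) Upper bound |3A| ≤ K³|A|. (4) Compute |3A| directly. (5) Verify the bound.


|A| = 5.
Step 1: Compute A + A by enumerating all 25 pairs.
A + A = {-2, 0, 2, 3, 4, 5, 6, 8, 9, 10, 13, 14, 18}, so |A + A| = 13.
Step 2: Doubling constant K = |A + A|/|A| = 13/5 = 13/5 ≈ 2.6000.
Step 3: Plünnecke-Ruzsa gives |3A| ≤ K³·|A| = (2.6000)³ · 5 ≈ 87.8800.
Step 4: Compute 3A = A + A + A directly by enumerating all triples (a,b,c) ∈ A³; |3A| = 23.
Step 5: Check 23 ≤ 87.8800? Yes ✓.

K = 13/5, Plünnecke-Ruzsa bound K³|A| ≈ 87.8800, |3A| = 23, inequality holds.


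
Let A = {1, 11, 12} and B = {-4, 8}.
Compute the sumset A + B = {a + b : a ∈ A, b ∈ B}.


A + B = {a + b : a ∈ A, b ∈ B}.
Enumerate all |A|·|B| = 3·2 = 6 pairs (a, b) and collect distinct sums.
a = 1: 1+-4=-3, 1+8=9
a = 11: 11+-4=7, 11+8=19
a = 12: 12+-4=8, 12+8=20
Collecting distinct sums: A + B = {-3, 7, 8, 9, 19, 20}
|A + B| = 6

A + B = {-3, 7, 8, 9, 19, 20}


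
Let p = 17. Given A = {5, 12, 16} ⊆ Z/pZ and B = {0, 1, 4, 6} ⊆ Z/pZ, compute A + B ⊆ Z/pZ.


Work in Z/17Z: reduce every sum a + b modulo 17.
Enumerate all 12 pairs:
a = 5: 5+0=5, 5+1=6, 5+4=9, 5+6=11
a = 12: 12+0=12, 12+1=13, 12+4=16, 12+6=1
a = 16: 16+0=16, 16+1=0, 16+4=3, 16+6=5
Distinct residues collected: {0, 1, 3, 5, 6, 9, 11, 12, 13, 16}
|A + B| = 10 (out of 17 total residues).

A + B = {0, 1, 3, 5, 6, 9, 11, 12, 13, 16}


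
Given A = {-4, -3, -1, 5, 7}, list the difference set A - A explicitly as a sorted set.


A - A = {a - a' : a, a' ∈ A}.
Compute a - a' for each ordered pair (a, a'):
a = -4: -4--4=0, -4--3=-1, -4--1=-3, -4-5=-9, -4-7=-11
a = -3: -3--4=1, -3--3=0, -3--1=-2, -3-5=-8, -3-7=-10
a = -1: -1--4=3, -1--3=2, -1--1=0, -1-5=-6, -1-7=-8
a = 5: 5--4=9, 5--3=8, 5--1=6, 5-5=0, 5-7=-2
a = 7: 7--4=11, 7--3=10, 7--1=8, 7-5=2, 7-7=0
Collecting distinct values (and noting 0 appears from a-a):
A - A = {-11, -10, -9, -8, -6, -3, -2, -1, 0, 1, 2, 3, 6, 8, 9, 10, 11}
|A - A| = 17

A - A = {-11, -10, -9, -8, -6, -3, -2, -1, 0, 1, 2, 3, 6, 8, 9, 10, 11}


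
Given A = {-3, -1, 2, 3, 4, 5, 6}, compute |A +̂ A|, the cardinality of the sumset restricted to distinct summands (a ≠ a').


Restricted sumset: A +̂ A = {a + a' : a ∈ A, a' ∈ A, a ≠ a'}.
Equivalently, take A + A and drop any sum 2a that is achievable ONLY as a + a for a ∈ A (i.e. sums representable only with equal summands).
Enumerate pairs (a, a') with a < a' (symmetric, so each unordered pair gives one sum; this covers all a ≠ a'):
  -3 + -1 = -4
  -3 + 2 = -1
  -3 + 3 = 0
  -3 + 4 = 1
  -3 + 5 = 2
  -3 + 6 = 3
  -1 + 2 = 1
  -1 + 3 = 2
  -1 + 4 = 3
  -1 + 5 = 4
  -1 + 6 = 5
  2 + 3 = 5
  2 + 4 = 6
  2 + 5 = 7
  2 + 6 = 8
  3 + 4 = 7
  3 + 5 = 8
  3 + 6 = 9
  4 + 5 = 9
  4 + 6 = 10
  5 + 6 = 11
Collected distinct sums: {-4, -1, 0, 1, 2, 3, 4, 5, 6, 7, 8, 9, 10, 11}
|A +̂ A| = 14
(Reference bound: |A +̂ A| ≥ 2|A| - 3 for |A| ≥ 2, with |A| = 7 giving ≥ 11.)

|A +̂ A| = 14


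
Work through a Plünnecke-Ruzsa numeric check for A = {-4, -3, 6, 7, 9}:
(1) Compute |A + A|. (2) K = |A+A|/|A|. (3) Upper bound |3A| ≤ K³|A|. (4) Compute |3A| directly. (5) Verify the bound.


|A| = 5.
Step 1: Compute A + A by enumerating all 25 pairs.
A + A = {-8, -7, -6, 2, 3, 4, 5, 6, 12, 13, 14, 15, 16, 18}, so |A + A| = 14.
Step 2: Doubling constant K = |A + A|/|A| = 14/5 = 14/5 ≈ 2.8000.
Step 3: Plünnecke-Ruzsa gives |3A| ≤ K³·|A| = (2.8000)³ · 5 ≈ 109.7600.
Step 4: Compute 3A = A + A + A directly by enumerating all triples (a,b,c) ∈ A³; |3A| = 27.
Step 5: Check 27 ≤ 109.7600? Yes ✓.

K = 14/5, Plünnecke-Ruzsa bound K³|A| ≈ 109.7600, |3A| = 27, inequality holds.


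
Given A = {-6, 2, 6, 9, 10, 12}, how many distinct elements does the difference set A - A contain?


A - A = {a - a' : a, a' ∈ A}; |A| = 6.
Bounds: 2|A|-1 ≤ |A - A| ≤ |A|² - |A| + 1, i.e. 11 ≤ |A - A| ≤ 31.
Note: 0 ∈ A - A always (from a - a). The set is symmetric: if d ∈ A - A then -d ∈ A - A.
Enumerate nonzero differences d = a - a' with a > a' (then include -d):
Positive differences: {1, 2, 3, 4, 6, 7, 8, 10, 12, 15, 16, 18}
Full difference set: {0} ∪ (positive diffs) ∪ (negative diffs).
|A - A| = 1 + 2·12 = 25 (matches direct enumeration: 25).

|A - A| = 25


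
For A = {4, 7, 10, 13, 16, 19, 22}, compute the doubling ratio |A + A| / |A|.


|A| = 7.
Compute A + A by enumerating all 49 pairs.
A + A = {8, 11, 14, 17, 20, 23, 26, 29, 32, 35, 38, 41, 44}, so |A + A| = 13.
K = |A + A| / |A| = 13/7 (already in lowest terms) ≈ 1.8571.
Reference: AP of size 7 gives K = 13/7 ≈ 1.8571; a fully generic set of size 7 gives K ≈ 4.0000.

|A| = 7, |A + A| = 13, K = 13/7.


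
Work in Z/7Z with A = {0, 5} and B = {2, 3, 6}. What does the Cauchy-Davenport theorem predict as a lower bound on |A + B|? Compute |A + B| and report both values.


Cauchy-Davenport: |A + B| ≥ min(p, |A| + |B| - 1) for A, B nonempty in Z/pZ.
|A| = 2, |B| = 3, p = 7.
CD lower bound = min(7, 2 + 3 - 1) = min(7, 4) = 4.
Compute A + B mod 7 directly:
a = 0: 0+2=2, 0+3=3, 0+6=6
a = 5: 5+2=0, 5+3=1, 5+6=4
A + B = {0, 1, 2, 3, 4, 6}, so |A + B| = 6.
Verify: 6 ≥ 4? Yes ✓.

CD lower bound = 4, actual |A + B| = 6.


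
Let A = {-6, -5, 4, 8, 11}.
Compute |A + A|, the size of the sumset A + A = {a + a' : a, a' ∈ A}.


A + A = {a + a' : a, a' ∈ A}; |A| = 5.
General bounds: 2|A| - 1 ≤ |A + A| ≤ |A|(|A|+1)/2, i.e. 9 ≤ |A + A| ≤ 15.
Lower bound 2|A|-1 is attained iff A is an arithmetic progression.
Enumerate sums a + a' for a ≤ a' (symmetric, so this suffices):
a = -6: -6+-6=-12, -6+-5=-11, -6+4=-2, -6+8=2, -6+11=5
a = -5: -5+-5=-10, -5+4=-1, -5+8=3, -5+11=6
a = 4: 4+4=8, 4+8=12, 4+11=15
a = 8: 8+8=16, 8+11=19
a = 11: 11+11=22
Distinct sums: {-12, -11, -10, -2, -1, 2, 3, 5, 6, 8, 12, 15, 16, 19, 22}
|A + A| = 15

|A + A| = 15


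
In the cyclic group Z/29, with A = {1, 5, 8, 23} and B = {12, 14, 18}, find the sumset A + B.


Work in Z/29Z: reduce every sum a + b modulo 29.
Enumerate all 12 pairs:
a = 1: 1+12=13, 1+14=15, 1+18=19
a = 5: 5+12=17, 5+14=19, 5+18=23
a = 8: 8+12=20, 8+14=22, 8+18=26
a = 23: 23+12=6, 23+14=8, 23+18=12
Distinct residues collected: {6, 8, 12, 13, 15, 17, 19, 20, 22, 23, 26}
|A + B| = 11 (out of 29 total residues).

A + B = {6, 8, 12, 13, 15, 17, 19, 20, 22, 23, 26}


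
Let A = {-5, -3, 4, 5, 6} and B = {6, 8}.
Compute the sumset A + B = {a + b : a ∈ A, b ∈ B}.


A + B = {a + b : a ∈ A, b ∈ B}.
Enumerate all |A|·|B| = 5·2 = 10 pairs (a, b) and collect distinct sums.
a = -5: -5+6=1, -5+8=3
a = -3: -3+6=3, -3+8=5
a = 4: 4+6=10, 4+8=12
a = 5: 5+6=11, 5+8=13
a = 6: 6+6=12, 6+8=14
Collecting distinct sums: A + B = {1, 3, 5, 10, 11, 12, 13, 14}
|A + B| = 8

A + B = {1, 3, 5, 10, 11, 12, 13, 14}


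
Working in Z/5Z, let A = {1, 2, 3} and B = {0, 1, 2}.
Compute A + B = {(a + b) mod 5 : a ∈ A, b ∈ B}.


Work in Z/5Z: reduce every sum a + b modulo 5.
Enumerate all 9 pairs:
a = 1: 1+0=1, 1+1=2, 1+2=3
a = 2: 2+0=2, 2+1=3, 2+2=4
a = 3: 3+0=3, 3+1=4, 3+2=0
Distinct residues collected: {0, 1, 2, 3, 4}
|A + B| = 5 (out of 5 total residues).

A + B = {0, 1, 2, 3, 4}


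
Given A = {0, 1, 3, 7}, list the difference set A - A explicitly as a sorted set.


A - A = {a - a' : a, a' ∈ A}.
Compute a - a' for each ordered pair (a, a'):
a = 0: 0-0=0, 0-1=-1, 0-3=-3, 0-7=-7
a = 1: 1-0=1, 1-1=0, 1-3=-2, 1-7=-6
a = 3: 3-0=3, 3-1=2, 3-3=0, 3-7=-4
a = 7: 7-0=7, 7-1=6, 7-3=4, 7-7=0
Collecting distinct values (and noting 0 appears from a-a):
A - A = {-7, -6, -4, -3, -2, -1, 0, 1, 2, 3, 4, 6, 7}
|A - A| = 13

A - A = {-7, -6, -4, -3, -2, -1, 0, 1, 2, 3, 4, 6, 7}


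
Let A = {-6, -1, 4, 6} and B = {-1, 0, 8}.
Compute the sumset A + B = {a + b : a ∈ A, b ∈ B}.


A + B = {a + b : a ∈ A, b ∈ B}.
Enumerate all |A|·|B| = 4·3 = 12 pairs (a, b) and collect distinct sums.
a = -6: -6+-1=-7, -6+0=-6, -6+8=2
a = -1: -1+-1=-2, -1+0=-1, -1+8=7
a = 4: 4+-1=3, 4+0=4, 4+8=12
a = 6: 6+-1=5, 6+0=6, 6+8=14
Collecting distinct sums: A + B = {-7, -6, -2, -1, 2, 3, 4, 5, 6, 7, 12, 14}
|A + B| = 12

A + B = {-7, -6, -2, -1, 2, 3, 4, 5, 6, 7, 12, 14}


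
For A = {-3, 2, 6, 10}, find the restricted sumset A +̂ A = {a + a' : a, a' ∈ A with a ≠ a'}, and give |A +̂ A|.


Restricted sumset: A +̂ A = {a + a' : a ∈ A, a' ∈ A, a ≠ a'}.
Equivalently, take A + A and drop any sum 2a that is achievable ONLY as a + a for a ∈ A (i.e. sums representable only with equal summands).
Enumerate pairs (a, a') with a < a' (symmetric, so each unordered pair gives one sum; this covers all a ≠ a'):
  -3 + 2 = -1
  -3 + 6 = 3
  -3 + 10 = 7
  2 + 6 = 8
  2 + 10 = 12
  6 + 10 = 16
Collected distinct sums: {-1, 3, 7, 8, 12, 16}
|A +̂ A| = 6
(Reference bound: |A +̂ A| ≥ 2|A| - 3 for |A| ≥ 2, with |A| = 4 giving ≥ 5.)

|A +̂ A| = 6


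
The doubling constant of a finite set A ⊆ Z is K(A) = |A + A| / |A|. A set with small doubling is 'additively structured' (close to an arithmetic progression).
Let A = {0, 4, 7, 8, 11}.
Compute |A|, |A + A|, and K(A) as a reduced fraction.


|A| = 5.
Compute A + A by enumerating all 25 pairs.
A + A = {0, 4, 7, 8, 11, 12, 14, 15, 16, 18, 19, 22}, so |A + A| = 12.
K = |A + A| / |A| = 12/5 (already in lowest terms) ≈ 2.4000.
Reference: AP of size 5 gives K = 9/5 ≈ 1.8000; a fully generic set of size 5 gives K ≈ 3.0000.

|A| = 5, |A + A| = 12, K = 12/5.


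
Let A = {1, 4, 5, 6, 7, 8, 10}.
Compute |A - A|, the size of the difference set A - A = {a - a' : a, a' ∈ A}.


A - A = {a - a' : a, a' ∈ A}; |A| = 7.
Bounds: 2|A|-1 ≤ |A - A| ≤ |A|² - |A| + 1, i.e. 13 ≤ |A - A| ≤ 43.
Note: 0 ∈ A - A always (from a - a). The set is symmetric: if d ∈ A - A then -d ∈ A - A.
Enumerate nonzero differences d = a - a' with a > a' (then include -d):
Positive differences: {1, 2, 3, 4, 5, 6, 7, 9}
Full difference set: {0} ∪ (positive diffs) ∪ (negative diffs).
|A - A| = 1 + 2·8 = 17 (matches direct enumeration: 17).

|A - A| = 17


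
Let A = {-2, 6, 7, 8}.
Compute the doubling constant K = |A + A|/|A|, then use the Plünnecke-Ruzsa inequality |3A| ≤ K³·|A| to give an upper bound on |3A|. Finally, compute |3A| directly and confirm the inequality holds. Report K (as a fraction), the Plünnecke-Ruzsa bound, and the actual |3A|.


|A| = 4.
Step 1: Compute A + A by enumerating all 16 pairs.
A + A = {-4, 4, 5, 6, 12, 13, 14, 15, 16}, so |A + A| = 9.
Step 2: Doubling constant K = |A + A|/|A| = 9/4 = 9/4 ≈ 2.2500.
Step 3: Plünnecke-Ruzsa gives |3A| ≤ K³·|A| = (2.2500)³ · 4 ≈ 45.5625.
Step 4: Compute 3A = A + A + A directly by enumerating all triples (a,b,c) ∈ A³; |3A| = 16.
Step 5: Check 16 ≤ 45.5625? Yes ✓.

K = 9/4, Plünnecke-Ruzsa bound K³|A| ≈ 45.5625, |3A| = 16, inequality holds.


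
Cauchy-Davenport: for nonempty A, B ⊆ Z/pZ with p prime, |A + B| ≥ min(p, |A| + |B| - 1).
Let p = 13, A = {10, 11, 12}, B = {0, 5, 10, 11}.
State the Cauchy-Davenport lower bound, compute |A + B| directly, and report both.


Cauchy-Davenport: |A + B| ≥ min(p, |A| + |B| - 1) for A, B nonempty in Z/pZ.
|A| = 3, |B| = 4, p = 13.
CD lower bound = min(13, 3 + 4 - 1) = min(13, 6) = 6.
Compute A + B mod 13 directly:
a = 10: 10+0=10, 10+5=2, 10+10=7, 10+11=8
a = 11: 11+0=11, 11+5=3, 11+10=8, 11+11=9
a = 12: 12+0=12, 12+5=4, 12+10=9, 12+11=10
A + B = {2, 3, 4, 7, 8, 9, 10, 11, 12}, so |A + B| = 9.
Verify: 9 ≥ 6? Yes ✓.

CD lower bound = 6, actual |A + B| = 9.


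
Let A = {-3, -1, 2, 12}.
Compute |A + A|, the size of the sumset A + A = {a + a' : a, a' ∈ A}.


A + A = {a + a' : a, a' ∈ A}; |A| = 4.
General bounds: 2|A| - 1 ≤ |A + A| ≤ |A|(|A|+1)/2, i.e. 7 ≤ |A + A| ≤ 10.
Lower bound 2|A|-1 is attained iff A is an arithmetic progression.
Enumerate sums a + a' for a ≤ a' (symmetric, so this suffices):
a = -3: -3+-3=-6, -3+-1=-4, -3+2=-1, -3+12=9
a = -1: -1+-1=-2, -1+2=1, -1+12=11
a = 2: 2+2=4, 2+12=14
a = 12: 12+12=24
Distinct sums: {-6, -4, -2, -1, 1, 4, 9, 11, 14, 24}
|A + A| = 10

|A + A| = 10


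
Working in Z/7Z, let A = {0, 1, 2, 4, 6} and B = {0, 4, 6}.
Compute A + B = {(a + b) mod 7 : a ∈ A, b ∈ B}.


Work in Z/7Z: reduce every sum a + b modulo 7.
Enumerate all 15 pairs:
a = 0: 0+0=0, 0+4=4, 0+6=6
a = 1: 1+0=1, 1+4=5, 1+6=0
a = 2: 2+0=2, 2+4=6, 2+6=1
a = 4: 4+0=4, 4+4=1, 4+6=3
a = 6: 6+0=6, 6+4=3, 6+6=5
Distinct residues collected: {0, 1, 2, 3, 4, 5, 6}
|A + B| = 7 (out of 7 total residues).

A + B = {0, 1, 2, 3, 4, 5, 6}


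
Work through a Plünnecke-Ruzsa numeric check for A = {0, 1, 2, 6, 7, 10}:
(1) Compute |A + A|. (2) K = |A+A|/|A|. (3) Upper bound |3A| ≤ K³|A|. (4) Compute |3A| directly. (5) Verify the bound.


|A| = 6.
Step 1: Compute A + A by enumerating all 36 pairs.
A + A = {0, 1, 2, 3, 4, 6, 7, 8, 9, 10, 11, 12, 13, 14, 16, 17, 20}, so |A + A| = 17.
Step 2: Doubling constant K = |A + A|/|A| = 17/6 = 17/6 ≈ 2.8333.
Step 3: Plünnecke-Ruzsa gives |3A| ≤ K³·|A| = (2.8333)³ · 6 ≈ 136.4722.
Step 4: Compute 3A = A + A + A directly by enumerating all triples (a,b,c) ∈ A³; |3A| = 28.
Step 5: Check 28 ≤ 136.4722? Yes ✓.

K = 17/6, Plünnecke-Ruzsa bound K³|A| ≈ 136.4722, |3A| = 28, inequality holds.


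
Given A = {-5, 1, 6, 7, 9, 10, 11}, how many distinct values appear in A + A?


A + A = {a + a' : a, a' ∈ A}; |A| = 7.
General bounds: 2|A| - 1 ≤ |A + A| ≤ |A|(|A|+1)/2, i.e. 13 ≤ |A + A| ≤ 28.
Lower bound 2|A|-1 is attained iff A is an arithmetic progression.
Enumerate sums a + a' for a ≤ a' (symmetric, so this suffices):
a = -5: -5+-5=-10, -5+1=-4, -5+6=1, -5+7=2, -5+9=4, -5+10=5, -5+11=6
a = 1: 1+1=2, 1+6=7, 1+7=8, 1+9=10, 1+10=11, 1+11=12
a = 6: 6+6=12, 6+7=13, 6+9=15, 6+10=16, 6+11=17
a = 7: 7+7=14, 7+9=16, 7+10=17, 7+11=18
a = 9: 9+9=18, 9+10=19, 9+11=20
a = 10: 10+10=20, 10+11=21
a = 11: 11+11=22
Distinct sums: {-10, -4, 1, 2, 4, 5, 6, 7, 8, 10, 11, 12, 13, 14, 15, 16, 17, 18, 19, 20, 21, 22}
|A + A| = 22

|A + A| = 22


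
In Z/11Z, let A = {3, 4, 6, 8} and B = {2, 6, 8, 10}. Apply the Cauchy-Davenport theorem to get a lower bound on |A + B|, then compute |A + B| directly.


Cauchy-Davenport: |A + B| ≥ min(p, |A| + |B| - 1) for A, B nonempty in Z/pZ.
|A| = 4, |B| = 4, p = 11.
CD lower bound = min(11, 4 + 4 - 1) = min(11, 7) = 7.
Compute A + B mod 11 directly:
a = 3: 3+2=5, 3+6=9, 3+8=0, 3+10=2
a = 4: 4+2=6, 4+6=10, 4+8=1, 4+10=3
a = 6: 6+2=8, 6+6=1, 6+8=3, 6+10=5
a = 8: 8+2=10, 8+6=3, 8+8=5, 8+10=7
A + B = {0, 1, 2, 3, 5, 6, 7, 8, 9, 10}, so |A + B| = 10.
Verify: 10 ≥ 7? Yes ✓.

CD lower bound = 7, actual |A + B| = 10.


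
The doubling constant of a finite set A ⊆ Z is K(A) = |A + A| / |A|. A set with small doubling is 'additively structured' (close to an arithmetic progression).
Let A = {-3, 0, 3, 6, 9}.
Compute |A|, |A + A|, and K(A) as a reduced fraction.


|A| = 5.
Compute A + A by enumerating all 25 pairs.
A + A = {-6, -3, 0, 3, 6, 9, 12, 15, 18}, so |A + A| = 9.
K = |A + A| / |A| = 9/5 (already in lowest terms) ≈ 1.8000.
Reference: AP of size 5 gives K = 9/5 ≈ 1.8000; a fully generic set of size 5 gives K ≈ 3.0000.

|A| = 5, |A + A| = 9, K = 9/5.


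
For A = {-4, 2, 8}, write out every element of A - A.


A - A = {a - a' : a, a' ∈ A}.
Compute a - a' for each ordered pair (a, a'):
a = -4: -4--4=0, -4-2=-6, -4-8=-12
a = 2: 2--4=6, 2-2=0, 2-8=-6
a = 8: 8--4=12, 8-2=6, 8-8=0
Collecting distinct values (and noting 0 appears from a-a):
A - A = {-12, -6, 0, 6, 12}
|A - A| = 5

A - A = {-12, -6, 0, 6, 12}


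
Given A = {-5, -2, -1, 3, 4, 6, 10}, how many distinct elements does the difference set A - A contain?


A - A = {a - a' : a, a' ∈ A}; |A| = 7.
Bounds: 2|A|-1 ≤ |A - A| ≤ |A|² - |A| + 1, i.e. 13 ≤ |A - A| ≤ 43.
Note: 0 ∈ A - A always (from a - a). The set is symmetric: if d ∈ A - A then -d ∈ A - A.
Enumerate nonzero differences d = a - a' with a > a' (then include -d):
Positive differences: {1, 2, 3, 4, 5, 6, 7, 8, 9, 11, 12, 15}
Full difference set: {0} ∪ (positive diffs) ∪ (negative diffs).
|A - A| = 1 + 2·12 = 25 (matches direct enumeration: 25).

|A - A| = 25


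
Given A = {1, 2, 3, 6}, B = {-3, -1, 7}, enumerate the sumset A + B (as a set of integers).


A + B = {a + b : a ∈ A, b ∈ B}.
Enumerate all |A|·|B| = 4·3 = 12 pairs (a, b) and collect distinct sums.
a = 1: 1+-3=-2, 1+-1=0, 1+7=8
a = 2: 2+-3=-1, 2+-1=1, 2+7=9
a = 3: 3+-3=0, 3+-1=2, 3+7=10
a = 6: 6+-3=3, 6+-1=5, 6+7=13
Collecting distinct sums: A + B = {-2, -1, 0, 1, 2, 3, 5, 8, 9, 10, 13}
|A + B| = 11

A + B = {-2, -1, 0, 1, 2, 3, 5, 8, 9, 10, 13}


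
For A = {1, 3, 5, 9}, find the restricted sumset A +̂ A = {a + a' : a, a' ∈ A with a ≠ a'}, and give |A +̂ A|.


Restricted sumset: A +̂ A = {a + a' : a ∈ A, a' ∈ A, a ≠ a'}.
Equivalently, take A + A and drop any sum 2a that is achievable ONLY as a + a for a ∈ A (i.e. sums representable only with equal summands).
Enumerate pairs (a, a') with a < a' (symmetric, so each unordered pair gives one sum; this covers all a ≠ a'):
  1 + 3 = 4
  1 + 5 = 6
  1 + 9 = 10
  3 + 5 = 8
  3 + 9 = 12
  5 + 9 = 14
Collected distinct sums: {4, 6, 8, 10, 12, 14}
|A +̂ A| = 6
(Reference bound: |A +̂ A| ≥ 2|A| - 3 for |A| ≥ 2, with |A| = 4 giving ≥ 5.)

|A +̂ A| = 6


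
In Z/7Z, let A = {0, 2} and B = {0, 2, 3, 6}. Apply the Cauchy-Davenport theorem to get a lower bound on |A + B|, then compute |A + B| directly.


Cauchy-Davenport: |A + B| ≥ min(p, |A| + |B| - 1) for A, B nonempty in Z/pZ.
|A| = 2, |B| = 4, p = 7.
CD lower bound = min(7, 2 + 4 - 1) = min(7, 5) = 5.
Compute A + B mod 7 directly:
a = 0: 0+0=0, 0+2=2, 0+3=3, 0+6=6
a = 2: 2+0=2, 2+2=4, 2+3=5, 2+6=1
A + B = {0, 1, 2, 3, 4, 5, 6}, so |A + B| = 7.
Verify: 7 ≥ 5? Yes ✓.

CD lower bound = 5, actual |A + B| = 7.


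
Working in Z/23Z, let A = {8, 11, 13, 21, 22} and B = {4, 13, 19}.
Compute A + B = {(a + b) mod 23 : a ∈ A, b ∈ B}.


Work in Z/23Z: reduce every sum a + b modulo 23.
Enumerate all 15 pairs:
a = 8: 8+4=12, 8+13=21, 8+19=4
a = 11: 11+4=15, 11+13=1, 11+19=7
a = 13: 13+4=17, 13+13=3, 13+19=9
a = 21: 21+4=2, 21+13=11, 21+19=17
a = 22: 22+4=3, 22+13=12, 22+19=18
Distinct residues collected: {1, 2, 3, 4, 7, 9, 11, 12, 15, 17, 18, 21}
|A + B| = 12 (out of 23 total residues).

A + B = {1, 2, 3, 4, 7, 9, 11, 12, 15, 17, 18, 21}


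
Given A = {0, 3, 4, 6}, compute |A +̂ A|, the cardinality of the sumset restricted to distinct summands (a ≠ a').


Restricted sumset: A +̂ A = {a + a' : a ∈ A, a' ∈ A, a ≠ a'}.
Equivalently, take A + A and drop any sum 2a that is achievable ONLY as a + a for a ∈ A (i.e. sums representable only with equal summands).
Enumerate pairs (a, a') with a < a' (symmetric, so each unordered pair gives one sum; this covers all a ≠ a'):
  0 + 3 = 3
  0 + 4 = 4
  0 + 6 = 6
  3 + 4 = 7
  3 + 6 = 9
  4 + 6 = 10
Collected distinct sums: {3, 4, 6, 7, 9, 10}
|A +̂ A| = 6
(Reference bound: |A +̂ A| ≥ 2|A| - 3 for |A| ≥ 2, with |A| = 4 giving ≥ 5.)

|A +̂ A| = 6


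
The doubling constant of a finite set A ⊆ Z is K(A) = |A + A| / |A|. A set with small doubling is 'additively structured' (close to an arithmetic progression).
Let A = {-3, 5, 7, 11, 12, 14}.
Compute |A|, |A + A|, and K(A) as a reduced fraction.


|A| = 6.
Compute A + A by enumerating all 36 pairs.
A + A = {-6, 2, 4, 8, 9, 10, 11, 12, 14, 16, 17, 18, 19, 21, 22, 23, 24, 25, 26, 28}, so |A + A| = 20.
K = |A + A| / |A| = 20/6 = 10/3 ≈ 3.3333.
Reference: AP of size 6 gives K = 11/6 ≈ 1.8333; a fully generic set of size 6 gives K ≈ 3.5000.

|A| = 6, |A + A| = 20, K = 20/6 = 10/3.


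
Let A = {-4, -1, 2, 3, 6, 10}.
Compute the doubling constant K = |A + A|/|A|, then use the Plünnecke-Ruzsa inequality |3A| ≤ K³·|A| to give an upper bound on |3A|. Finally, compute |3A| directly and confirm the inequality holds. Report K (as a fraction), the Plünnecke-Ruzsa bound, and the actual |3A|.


|A| = 6.
Step 1: Compute A + A by enumerating all 36 pairs.
A + A = {-8, -5, -2, -1, 1, 2, 4, 5, 6, 8, 9, 12, 13, 16, 20}, so |A + A| = 15.
Step 2: Doubling constant K = |A + A|/|A| = 15/6 = 15/6 ≈ 2.5000.
Step 3: Plünnecke-Ruzsa gives |3A| ≤ K³·|A| = (2.5000)³ · 6 ≈ 93.7500.
Step 4: Compute 3A = A + A + A directly by enumerating all triples (a,b,c) ∈ A³; |3A| = 28.
Step 5: Check 28 ≤ 93.7500? Yes ✓.

K = 15/6, Plünnecke-Ruzsa bound K³|A| ≈ 93.7500, |3A| = 28, inequality holds.
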